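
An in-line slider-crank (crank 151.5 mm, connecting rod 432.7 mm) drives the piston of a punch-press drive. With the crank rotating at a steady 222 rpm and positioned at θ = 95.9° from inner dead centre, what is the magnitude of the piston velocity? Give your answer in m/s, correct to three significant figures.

ω = 2π·222/60 = 23.25 rad/s
For an in-line slider-crank, x = r cosθ + √(L² − r² sin²θ), so v = −rω sinθ·[1 + r cosθ/√(L² − r² sin²θ)].
With r = 0.1515 m, L = 0.4327 m, θ = 95.9°: √(L² − r² sin²θ) = 0.40561 m.
v = −0.1515·23.25·0.99470·[1 + 0.1515·-0.10279/0.40561] = -3.3689 m/s.
|v| = 3.3689 m/s.

3.37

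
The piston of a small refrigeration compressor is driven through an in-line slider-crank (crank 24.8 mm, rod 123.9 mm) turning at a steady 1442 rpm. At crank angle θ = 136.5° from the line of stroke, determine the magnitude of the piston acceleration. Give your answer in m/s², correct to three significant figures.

403

ω = 2π·1442/60 = 151 rad/s
x(θ) = r cosθ + √(L² − r² sin²θ); with ω constant, a = ω²·d²x/dθ².
d²x/dθ² = −r cosθ − r²(cos2θ)/√u − r⁴ sin²2θ/(4u^{3/2}),  u = L² − r² sin²θ = 0.0150598 m².
Substituting r = 0.0248 m, L = 0.1239 m, θ = 136.5°: d²x/dθ² = +0.017676 m.
a = ω²·d²x/dθ² = (151)²·(+0.017676) = +403.06 m/s²;  |a| = 403.06 m/s².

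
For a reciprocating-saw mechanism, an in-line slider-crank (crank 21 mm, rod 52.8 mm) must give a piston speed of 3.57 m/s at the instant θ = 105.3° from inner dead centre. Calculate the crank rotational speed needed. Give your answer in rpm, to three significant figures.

1900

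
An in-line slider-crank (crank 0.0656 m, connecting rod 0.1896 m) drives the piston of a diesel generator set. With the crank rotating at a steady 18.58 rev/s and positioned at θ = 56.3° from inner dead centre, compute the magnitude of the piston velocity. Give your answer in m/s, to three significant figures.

ω = 2π·18.6 = 116.7 rad/s
For an in-line slider-crank, x = r cosθ + √(L² − r² sin²θ), so v = −rω sinθ·[1 + r cosθ/√(L² − r² sin²θ)].
With r = 0.0656 m, L = 0.1896 m, θ = 56.3°: √(L² − r² sin²θ) = 0.18158 m.
v = −0.0656·116.7·0.83195·[1 + 0.0656·0.55484/0.18158] = -7.6485 m/s.
|v| = 7.6485 m/s.

7.65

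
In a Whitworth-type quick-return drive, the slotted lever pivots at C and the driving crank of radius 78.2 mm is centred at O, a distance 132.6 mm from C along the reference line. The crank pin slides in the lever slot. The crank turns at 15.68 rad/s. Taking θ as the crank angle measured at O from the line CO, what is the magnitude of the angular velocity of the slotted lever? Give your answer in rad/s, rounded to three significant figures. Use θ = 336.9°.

ω = 15.68 rad/s
Crank pin A relative to C: A = (d + r cosθ, r sinθ); lever angle φ = atan2(r sinθ, d + r cosθ).
Differentiating tanφ: φ̇ = rω(d cosθ + r)/(d² + r² + 2dr cosθ).
d² + r² + 2dr cosθ = |CA|² = 0.0427738 m²;  d cosθ + r = +0.20017 m.
|ω_lever| = |0.0782·15.68·+0.20017| / 0.0427738 = 5.7381 rad/s.

5.74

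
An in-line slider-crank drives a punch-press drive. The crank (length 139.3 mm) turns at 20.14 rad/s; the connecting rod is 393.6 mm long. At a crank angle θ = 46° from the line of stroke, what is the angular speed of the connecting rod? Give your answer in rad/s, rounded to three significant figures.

ω = 20.14 rad/s
The rod makes angle φ with the slider axis where L sinφ = r sinθ; differentiating, L cosφ·φ̇ = r ω cosθ.
L cosφ = √(L² − r² sin²θ) = 0.38063 m.
|ω_rod| = r ω |cosθ| / √(L² − r² sin²θ) = 0.1393·20.14·0.69466/0.38063 = 5.1201 rad/s.

5.12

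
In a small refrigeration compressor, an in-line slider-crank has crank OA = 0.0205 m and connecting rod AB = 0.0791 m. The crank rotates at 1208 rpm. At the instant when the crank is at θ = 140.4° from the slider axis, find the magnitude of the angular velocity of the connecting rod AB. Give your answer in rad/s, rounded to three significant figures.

25.6

ω = 126.5 rad/s (converted from 1208 rpm).
The rod makes angle φ with the slider axis where L sinφ = r sinθ; differentiating, L cosφ·φ̇ = r ω cosθ.
L cosφ = √(L² − r² sin²θ) = 0.078013 m.
|ω_rod| = r ω |cosθ| / √(L² − r² sin²θ) = 0.0205·126.5·0.77051/0.078013 = 25.613 rad/s.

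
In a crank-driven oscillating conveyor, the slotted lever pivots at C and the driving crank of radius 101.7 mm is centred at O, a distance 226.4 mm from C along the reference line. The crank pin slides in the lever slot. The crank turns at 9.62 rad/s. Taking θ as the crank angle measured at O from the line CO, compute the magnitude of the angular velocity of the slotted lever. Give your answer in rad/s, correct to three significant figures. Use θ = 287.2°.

ω = 9.62 rad/s
Crank pin A relative to C: A = (d + r cosθ, r sinθ); lever angle φ = atan2(r sinθ, d + r cosθ).
Differentiating tanφ: φ̇ = rω(d cosθ + r)/(d² + r² + 2dr cosθ).
d² + r² + 2dr cosθ = |CA|² = 0.0752171 m²;  d cosθ + r = +0.16865 m.
|ω_lever| = |0.1017·9.62·+0.16865| / 0.0752171 = 2.1936 rad/s.

2.19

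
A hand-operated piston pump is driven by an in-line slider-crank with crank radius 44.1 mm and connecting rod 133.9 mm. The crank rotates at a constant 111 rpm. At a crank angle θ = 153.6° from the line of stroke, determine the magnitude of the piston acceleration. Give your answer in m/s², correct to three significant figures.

4.10

ω = 2π·111/60 = 11.62 rad/s
x(θ) = r cosθ + √(L² − r² sin²θ); with ω constant, a = ω²·d²x/dθ².
d²x/dθ² = −r cosθ − r²(cos2θ)/√u − r⁴ sin²2θ/(4u^{3/2}),  u = L² − r² sin²θ = 0.0175447 m².
Substituting r = 0.0441 m, L = 0.1339 m, θ = 153.6°: d²x/dθ² = +0.030366 m.
a = ω²·d²x/dθ² = (11.62)²·(+0.030366) = +4.1028 m/s²;  |a| = 4.1028 m/s².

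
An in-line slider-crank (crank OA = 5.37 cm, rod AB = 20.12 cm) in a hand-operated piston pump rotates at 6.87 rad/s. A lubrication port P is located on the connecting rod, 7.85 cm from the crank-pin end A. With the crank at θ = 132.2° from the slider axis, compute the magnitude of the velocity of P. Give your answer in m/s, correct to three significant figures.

ω = 6.87 rad/s.  Crank-pin speed |V_A| = rω = 0.36892 m/s, perpendicular to OA.
Rod angle: sinφ = −(r/L) sinθ ⇒ φ = -11.404°; ω_rod = −rω cosθ/√(L²−r²sin²θ) = +1.2565 rad/s.
V_P = V_A + ω_rod × AP, with AP = 0.0785 m along the rod.
Components: V_Px = −rω sinθ − a·ω_rod·sinφ = -0.2538 m/s;  V_Py = rω cosθ + a·ω_rod·cosφ = -0.15112 m/s.
|V_P| = √(V_Px² + V_Py²) = 0.29538 m/s.

0.295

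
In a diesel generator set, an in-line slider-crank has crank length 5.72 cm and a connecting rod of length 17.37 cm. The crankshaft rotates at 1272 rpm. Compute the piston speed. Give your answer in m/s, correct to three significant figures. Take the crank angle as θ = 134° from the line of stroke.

ω = 2π·1272/60 = 133.2 rad/s
For an in-line slider-crank, x = r cosθ + √(L² − r² sin²θ), so v = −rω sinθ·[1 + r cosθ/√(L² − r² sin²θ)].
With r = 0.0572 m, L = 0.1737 m, θ = 134°: √(L² − r² sin²θ) = 0.16876 m.
v = −0.0572·133.2·0.71934·[1 + 0.0572·-0.69466/0.16876] = -4.1903 m/s.
|v| = 4.1903 m/s.

4.19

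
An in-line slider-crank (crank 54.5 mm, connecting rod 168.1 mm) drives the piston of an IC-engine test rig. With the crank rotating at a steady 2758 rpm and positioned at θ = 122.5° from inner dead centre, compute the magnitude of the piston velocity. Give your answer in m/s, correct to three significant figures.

ω = 2π·2758/60 = 288.8 rad/s
For an in-line slider-crank, x = r cosθ + √(L² − r² sin²θ), so v = −rω sinθ·[1 + r cosθ/√(L² − r² sin²θ)].
With r = 0.0545 m, L = 0.1681 m, θ = 122.5°: √(L² − r² sin²θ) = 0.16169 m.
v = −0.0545·288.8·0.84339·[1 + 0.0545·-0.53730/0.16169] = -10.871 m/s.
|v| = 10.871 m/s.

10.9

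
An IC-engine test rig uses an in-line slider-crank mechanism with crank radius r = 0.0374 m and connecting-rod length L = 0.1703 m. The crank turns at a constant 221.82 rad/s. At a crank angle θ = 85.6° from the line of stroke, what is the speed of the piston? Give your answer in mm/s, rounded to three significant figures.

8410

ω = 221.8 rad/s
For an in-line slider-crank, x = r cosθ + √(L² − r² sin²θ), so v = −rω sinθ·[1 + r cosθ/√(L² − r² sin²θ)].
With r = 0.0374 m, L = 0.1703 m, θ = 85.6°: √(L² − r² sin²θ) = 0.16617 m.
v = −0.0374·221.8·0.99705·[1 + 0.0374·0.07672/0.16617] = -8.4144 m/s.
|v| = 8.4144 m/s = 8414.4 mm/s.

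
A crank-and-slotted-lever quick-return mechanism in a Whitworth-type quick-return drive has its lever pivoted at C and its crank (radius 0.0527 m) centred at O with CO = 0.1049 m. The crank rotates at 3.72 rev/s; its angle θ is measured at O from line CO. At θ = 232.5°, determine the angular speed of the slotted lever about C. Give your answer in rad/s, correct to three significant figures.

1.95

ω = 23.37 rad/s (from 3.72 rev/s).
Crank pin A relative to C: A = (d + r cosθ, r sinθ); lever angle φ = atan2(r sinθ, d + r cosθ).
Differentiating tanφ: φ̇ = rω(d cosθ + r)/(d² + r² + 2dr cosθ).
d² + r² + 2dr cosθ = |CA|² = 0.00705055 m²;  d cosθ + r = -0.011159 m.
|ω_lever| = |0.0527·23.37·-0.011159| / 0.00705055 = 1.9496 rad/s.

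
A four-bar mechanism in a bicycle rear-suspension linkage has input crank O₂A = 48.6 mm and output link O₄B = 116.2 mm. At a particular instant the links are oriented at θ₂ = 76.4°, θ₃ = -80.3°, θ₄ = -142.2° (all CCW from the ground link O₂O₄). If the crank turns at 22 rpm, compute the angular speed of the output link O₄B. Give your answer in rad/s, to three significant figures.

ω₂ = 2.304 rad/s (from 22 rpm).
Differentiating the loop-closure r₂e^{iθ₂}+r₃e^{iθ₃}=r₁+r₄e^{iθ₄} gives r₂ω₂e^{iθ₂}+r₃ω₃e^{iθ₃}=r₄ω₄e^{iθ₄}.
Eliminating the other unknown: ω₄ = r₂ω₂ sin(θ₂−θ₃) / [r₄ sin(θ₄−θ₃)].
Numerator sine = +0.39555; denominator sine = -0.88213.
Result = 0.0486·2.304·(+0.39555) / (0.1162·(-0.88213)) = -0.43206 rad/s; magnitude 0.43206 rad/s.

0.432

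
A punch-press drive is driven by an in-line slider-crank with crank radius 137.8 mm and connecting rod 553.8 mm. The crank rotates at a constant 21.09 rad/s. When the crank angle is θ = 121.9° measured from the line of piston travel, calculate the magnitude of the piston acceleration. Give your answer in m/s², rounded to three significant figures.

39.1

ω = 21.09 rad/s
x(θ) = r cosθ + √(L² − r² sin²θ); with ω constant, a = ω²·d²x/dθ².
d²x/dθ² = −r cosθ − r²(cos2θ)/√u − r⁴ sin²2θ/(4u^{3/2}),  u = L² − r² sin²θ = 0.293008 m².
Substituting r = 0.1378 m, L = 0.5538 m, θ = 121.9°: d²x/dθ² = +0.087849 m.
a = ω²·d²x/dθ² = (21.09)²·(+0.087849) = +39.074 m/s²;  |a| = 39.074 m/s².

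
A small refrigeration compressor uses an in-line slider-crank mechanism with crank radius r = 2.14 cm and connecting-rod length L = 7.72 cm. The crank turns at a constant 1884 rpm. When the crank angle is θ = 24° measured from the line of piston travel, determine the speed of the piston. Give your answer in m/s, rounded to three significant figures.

2.15

ω = 2π·1884/60 = 197.3 rad/s
For an in-line slider-crank, x = r cosθ + √(L² − r² sin²θ), so v = −rω sinθ·[1 + r cosθ/√(L² − r² sin²θ)].
With r = 0.0214 m, L = 0.0772 m, θ = 24°: √(L² − r² sin²θ) = 0.076708 m.
v = −0.0214·197.3·0.40674·[1 + 0.0214·0.91355/0.076708] = -2.1549 m/s.
|v| = 2.1549 m/s.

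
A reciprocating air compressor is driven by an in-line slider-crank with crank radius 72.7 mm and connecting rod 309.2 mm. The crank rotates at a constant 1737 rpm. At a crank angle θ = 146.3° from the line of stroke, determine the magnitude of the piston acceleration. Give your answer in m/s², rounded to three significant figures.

ω = 2π·1737/60 = 181.9 rad/s
x(θ) = r cosθ + √(L² − r² sin²θ); with ω constant, a = ω²·d²x/dθ².
d²x/dθ² = −r cosθ − r²(cos2θ)/√u − r⁴ sin²2θ/(4u^{3/2}),  u = L² − r² sin²θ = 0.0939776 m².
Substituting r = 0.0727 m, L = 0.3092 m, θ = 146.3°: d²x/dθ² = +0.053651 m.
a = ω²·d²x/dθ² = (181.9)²·(+0.053651) = +1775.1 m/s²;  |a| = 1775.1 m/s².

1780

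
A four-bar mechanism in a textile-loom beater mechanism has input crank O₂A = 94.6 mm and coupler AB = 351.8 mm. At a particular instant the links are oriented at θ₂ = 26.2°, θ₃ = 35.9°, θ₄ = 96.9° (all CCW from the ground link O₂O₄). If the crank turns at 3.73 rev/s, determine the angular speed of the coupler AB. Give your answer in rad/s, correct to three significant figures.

ω₂ = 23.44 rad/s (from 3.73 rev/s).
Differentiating the loop-closure r₂e^{iθ₂}+r₃e^{iθ₃}=r₁+r₄e^{iθ₄} gives r₂ω₂e^{iθ₂}+r₃ω₃e^{iθ₃}=r₄ω₄e^{iθ₄}.
Eliminating the other unknown: ω₃ = r₂ω₂ sin(θ₄−θ₂) / [r₃ sin(θ₃−θ₄)].
Numerator sine = +0.94380; denominator sine = -0.87462.
Result = 0.0946·23.44·(+0.94380) / (0.3518·(-0.87462)) = -6.8006 rad/s; magnitude 6.8006 rad/s.

6.80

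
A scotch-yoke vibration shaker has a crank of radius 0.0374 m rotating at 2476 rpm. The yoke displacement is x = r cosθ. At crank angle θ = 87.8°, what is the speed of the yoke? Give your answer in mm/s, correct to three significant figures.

ω = 259.3 rad/s (from 2476 rpm).
x = r cosθ ⇒ ẋ = −rω sinθ.
|v| = rω|sinθ| = 0.0374·259.3·|sin 87.8°| = 9.6902 m/s = 9690.2 mm/s.

9690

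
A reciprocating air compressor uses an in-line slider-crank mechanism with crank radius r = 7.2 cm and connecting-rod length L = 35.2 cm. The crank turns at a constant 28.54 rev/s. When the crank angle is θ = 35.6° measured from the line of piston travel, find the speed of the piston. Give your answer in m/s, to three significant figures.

8.77

ω = 2π·28.5 = 179.3 rad/s
For an in-line slider-crank, x = r cosθ + √(L² − r² sin²θ), so v = −rω sinθ·[1 + r cosθ/√(L² − r² sin²θ)].
With r = 0.072 m, L = 0.352 m, θ = 35.6°: √(L² − r² sin²θ) = 0.3495 m.
v = −0.072·179.3·0.58212·[1 + 0.072·0.81310/0.3495] = -8.7749 m/s.
|v| = 8.7749 m/s.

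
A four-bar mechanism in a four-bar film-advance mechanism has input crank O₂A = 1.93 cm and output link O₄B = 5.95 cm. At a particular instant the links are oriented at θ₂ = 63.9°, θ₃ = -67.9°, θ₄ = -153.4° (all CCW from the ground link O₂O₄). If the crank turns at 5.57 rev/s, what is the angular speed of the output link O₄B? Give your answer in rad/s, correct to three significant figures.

8.49

ω₂ = 35 rad/s (from 5.57 rev/s).
Differentiating the loop-closure r₂e^{iθ₂}+r₃e^{iθ₃}=r₁+r₄e^{iθ₄} gives r₂ω₂e^{iθ₂}+r₃ω₃e^{iθ₃}=r₄ω₄e^{iθ₄}.
Eliminating the other unknown: ω₄ = r₂ω₂ sin(θ₂−θ₃) / [r₄ sin(θ₄−θ₃)].
Numerator sine = +0.74548; denominator sine = -0.99692.
Result = 0.0193·35·(+0.74548) / (0.0595·(-0.99692)) = -8.4889 rad/s; magnitude 8.4889 rad/s.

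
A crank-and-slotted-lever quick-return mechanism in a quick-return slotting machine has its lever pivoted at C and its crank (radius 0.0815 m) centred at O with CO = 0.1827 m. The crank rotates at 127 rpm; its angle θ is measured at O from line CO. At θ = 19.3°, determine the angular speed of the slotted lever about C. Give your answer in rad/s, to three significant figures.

4.04

ω = 13.3 rad/s (from 127 rpm).
Crank pin A relative to C: A = (d + r cosθ, r sinθ); lever angle φ = atan2(r sinθ, d + r cosθ).
Differentiating tanφ: φ̇ = rω(d cosθ + r)/(d² + r² + 2dr cosθ).
d² + r² + 2dr cosθ = |CA|² = 0.068128 m²;  d cosθ + r = +0.25393 m.
|ω_lever| = |0.0815·13.3·+0.25393| / 0.068128 = 4.04 rad/s.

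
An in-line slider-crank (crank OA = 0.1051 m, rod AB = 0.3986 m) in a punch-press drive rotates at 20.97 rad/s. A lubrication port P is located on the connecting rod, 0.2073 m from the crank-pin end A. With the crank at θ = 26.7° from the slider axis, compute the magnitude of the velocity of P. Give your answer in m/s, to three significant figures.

ω = 20.97 rad/s.  Crank-pin speed |V_A| = rω = 2.2039 m/s, perpendicular to OA.
Rod angle: sinφ = −(r/L) sinθ ⇒ φ = -6.804°; ω_rod = −rω cosθ/√(L²−r²sin²θ) = -4.9747 rad/s.
V_P = V_A + ω_rod × AP, with AP = 0.2073 m along the rod.
Components: V_Px = −rω sinθ − a·ω_rod·sinφ = -1.1125 m/s;  V_Py = rω cosθ + a·ω_rod·cosφ = +0.94495 m/s.
|V_P| = √(V_Px² + V_Py²) = 1.4596 m/s.

1.46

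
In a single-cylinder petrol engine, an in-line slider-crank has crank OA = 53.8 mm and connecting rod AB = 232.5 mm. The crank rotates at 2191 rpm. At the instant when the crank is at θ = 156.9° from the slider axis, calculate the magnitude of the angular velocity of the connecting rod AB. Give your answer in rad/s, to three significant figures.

49.0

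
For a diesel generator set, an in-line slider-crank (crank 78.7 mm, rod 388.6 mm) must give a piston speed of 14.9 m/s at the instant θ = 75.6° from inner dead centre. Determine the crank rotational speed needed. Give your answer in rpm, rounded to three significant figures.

1780

For an in-line slider-crank, |v_piston| = rω|sinθ|·[1 + r cosθ/√(L² − r² sin²θ)].
With r = 0.0787 m, L = 0.3886 m, θ = 75.6°: the bracketed kinematic factor |dx/dθ| = 0.080143 m.
ω = v/|dx/dθ| = 14.9/0.080143 = 185.92 rad/s.
N = 60ω/(2π) = 1775.4 rpm.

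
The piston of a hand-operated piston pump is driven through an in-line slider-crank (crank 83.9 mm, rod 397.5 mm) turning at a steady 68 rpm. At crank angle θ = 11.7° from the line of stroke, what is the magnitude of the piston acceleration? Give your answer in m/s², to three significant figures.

4.99

ω = 2π·68/60 = 7.121 rad/s
x(θ) = r cosθ + √(L² − r² sin²θ); with ω constant, a = ω²·d²x/dθ².
d²x/dθ² = −r cosθ − r²(cos2θ)/√u − r⁴ sin²2θ/(4u^{3/2}),  u = L² − r² sin²θ = 0.157717 m².
Substituting r = 0.0839 m, L = 0.3975 m, θ = 11.7°: d²x/dθ² = -0.098455 m.
a = ω²·d²x/dθ² = (7.121)²·(-0.098455) = -4.9924 m/s²;  |a| = 4.9924 m/s².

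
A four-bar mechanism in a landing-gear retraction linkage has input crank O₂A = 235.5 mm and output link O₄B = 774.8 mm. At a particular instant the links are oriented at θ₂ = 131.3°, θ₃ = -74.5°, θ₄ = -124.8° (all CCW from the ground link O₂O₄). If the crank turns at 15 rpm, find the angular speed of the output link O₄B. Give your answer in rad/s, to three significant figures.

0.270

ω₂ = 1.571 rad/s (from 15 rpm).
Differentiating the loop-closure r₂e^{iθ₂}+r₃e^{iθ₃}=r₁+r₄e^{iθ₄} gives r₂ω₂e^{iθ₂}+r₃ω₃e^{iθ₃}=r₄ω₄e^{iθ₄}.
Eliminating the other unknown: ω₄ = r₂ω₂ sin(θ₂−θ₃) / [r₄ sin(θ₄−θ₃)].
Numerator sine = -0.43523; denominator sine = -0.76940.
Result = 0.2355·1.571·(-0.43523) / (0.7748·(-0.76940)) = +0.27008 rad/s; magnitude 0.27008 rad/s.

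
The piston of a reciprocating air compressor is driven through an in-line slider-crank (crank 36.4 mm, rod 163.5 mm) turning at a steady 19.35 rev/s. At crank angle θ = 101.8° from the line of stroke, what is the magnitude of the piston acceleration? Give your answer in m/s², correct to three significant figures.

ω = 2π·19.4 = 121.6 rad/s
x(θ) = r cosθ + √(L² − r² sin²θ); with ω constant, a = ω²·d²x/dθ².
d²x/dθ² = −r cosθ − r²(cos2θ)/√u − r⁴ sin²2θ/(4u^{3/2}),  u = L² − r² sin²θ = 0.0254627 m².
Substituting r = 0.0364 m, L = 0.1635 m, θ = 101.8°: d²x/dθ² = +0.015035 m.
a = ω²·d²x/dθ² = (121.6)²·(+0.015035) = +222.24 m/s²;  |a| = 222.24 m/s².

222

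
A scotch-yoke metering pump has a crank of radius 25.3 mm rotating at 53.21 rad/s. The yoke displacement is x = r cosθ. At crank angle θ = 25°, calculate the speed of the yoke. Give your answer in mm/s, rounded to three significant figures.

569

ω = 53.21 rad/s
x = r cosθ ⇒ ẋ = −rω sinθ.
|v| = rω|sinθ| = 0.0253·53.21·|sin 25°| = 0.56893 m/s = 568.93 mm/s.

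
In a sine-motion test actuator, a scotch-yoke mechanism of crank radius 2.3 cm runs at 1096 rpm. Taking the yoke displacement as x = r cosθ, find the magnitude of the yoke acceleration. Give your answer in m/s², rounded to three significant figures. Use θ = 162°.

288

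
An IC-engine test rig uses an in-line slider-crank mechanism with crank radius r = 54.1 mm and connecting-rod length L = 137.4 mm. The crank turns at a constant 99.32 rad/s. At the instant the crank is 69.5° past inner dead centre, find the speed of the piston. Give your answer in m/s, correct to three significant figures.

5.78

ω = 99.32 rad/s
For an in-line slider-crank, x = r cosθ + √(L² − r² sin²θ), so v = −rω sinθ·[1 + r cosθ/√(L² − r² sin²θ)].
With r = 0.0541 m, L = 0.1374 m, θ = 69.5°: √(L² − r² sin²θ) = 0.12771 m.
v = −0.0541·99.32·0.93667·[1 + 0.0541·0.35021/0.12771] = -5.7796 m/s.
|v| = 5.7796 m/s.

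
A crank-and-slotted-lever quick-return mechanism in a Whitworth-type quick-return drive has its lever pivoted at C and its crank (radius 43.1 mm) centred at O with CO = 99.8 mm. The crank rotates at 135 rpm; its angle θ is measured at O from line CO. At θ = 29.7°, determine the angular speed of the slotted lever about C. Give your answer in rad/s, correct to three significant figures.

4.10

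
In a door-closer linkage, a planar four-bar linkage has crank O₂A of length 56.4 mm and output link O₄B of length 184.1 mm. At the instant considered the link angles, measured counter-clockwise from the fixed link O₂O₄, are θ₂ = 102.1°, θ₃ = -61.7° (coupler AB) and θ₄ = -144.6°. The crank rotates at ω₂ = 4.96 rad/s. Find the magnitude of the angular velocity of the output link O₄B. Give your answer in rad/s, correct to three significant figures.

0.427

ω₂ = 4.96 rad/s
Differentiating the loop-closure r₂e^{iθ₂}+r₃e^{iθ₃}=r₁+r₄e^{iθ₄} gives r₂ω₂e^{iθ₂}+r₃ω₃e^{iθ₃}=r₄ω₄e^{iθ₄}.
Eliminating the other unknown: ω₄ = r₂ω₂ sin(θ₂−θ₃) / [r₄ sin(θ₄−θ₃)].
Numerator sine = +0.27899; denominator sine = -0.99233.
Result = 0.0564·4.96·(+0.27899) / (0.1841·(-0.99233)) = -0.42721 rad/s; magnitude 0.42721 rad/s.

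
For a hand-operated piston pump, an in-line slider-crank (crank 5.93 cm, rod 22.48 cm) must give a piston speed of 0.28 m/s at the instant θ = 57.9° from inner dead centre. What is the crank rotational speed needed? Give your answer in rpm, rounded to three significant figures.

For an in-line slider-crank, |v_piston| = rω|sinθ|·[1 + r cosθ/√(L² − r² sin²θ)].
With r = 0.0593 m, L = 0.2248 m, θ = 57.9°: the bracketed kinematic factor |dx/dθ| = 0.057459 m.
ω = v/|dx/dθ| = 0.28/0.057459 = 4.8731 rad/s.
N = 60ω/(2π) = 46.534 rpm.

46.5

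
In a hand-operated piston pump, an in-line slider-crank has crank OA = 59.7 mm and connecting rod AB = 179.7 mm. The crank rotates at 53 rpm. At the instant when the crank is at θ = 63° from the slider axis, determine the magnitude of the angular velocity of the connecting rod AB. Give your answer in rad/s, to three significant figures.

0.876

ω = 5.55 rad/s (converted from 53 rpm).
The rod makes angle φ with the slider axis where L sinφ = r sinθ; differentiating, L cosφ·φ̇ = r ω cosθ.
L cosφ = √(L² − r² sin²θ) = 0.17165 m.
|ω_rod| = r ω |cosθ| / √(L² − r² sin²θ) = 0.0597·5.55·0.45399/0.17165 = 0.87638 rad/s.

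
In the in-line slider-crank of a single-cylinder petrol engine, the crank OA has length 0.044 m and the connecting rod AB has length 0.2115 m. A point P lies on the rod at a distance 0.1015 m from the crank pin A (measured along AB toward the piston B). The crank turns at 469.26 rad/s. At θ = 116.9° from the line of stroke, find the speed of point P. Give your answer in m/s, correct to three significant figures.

ω = 469.3 rad/s.  Crank-pin speed |V_A| = rω = 20.647 m/s, perpendicular to OA.
Rod angle: sinφ = −(r/L) sinθ ⇒ φ = -10.692°; ω_rod = −rω cosθ/√(L²−r²sin²θ) = +44.949 rad/s.
V_P = V_A + ω_rod × AP, with AP = 0.1015 m along the rod.
Components: V_Px = −rω sinθ − a·ω_rod·sinφ = -17.567 m/s;  V_Py = rω cosθ + a·ω_rod·cosφ = -4.8585 m/s.
|V_P| = √(V_Px² + V_Py²) = 18.226 m/s.

18.2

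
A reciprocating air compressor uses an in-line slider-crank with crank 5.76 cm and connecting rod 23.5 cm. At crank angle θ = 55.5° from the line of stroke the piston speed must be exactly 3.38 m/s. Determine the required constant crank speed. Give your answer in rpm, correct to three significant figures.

596

For an in-line slider-crank, |v_piston| = rω|sinθ|·[1 + r cosθ/√(L² − r² sin²θ)].
With r = 0.0576 m, L = 0.235 m, θ = 55.5°: the bracketed kinematic factor |dx/dθ| = 0.054199 m.
ω = v/|dx/dθ| = 3.38/0.054199 = 62.363 rad/s.
N = 60ω/(2π) = 595.53 rpm.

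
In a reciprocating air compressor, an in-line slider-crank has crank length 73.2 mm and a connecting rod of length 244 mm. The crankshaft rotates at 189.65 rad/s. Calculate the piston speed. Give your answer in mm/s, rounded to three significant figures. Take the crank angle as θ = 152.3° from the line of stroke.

ω = 189.7 rad/s
For an in-line slider-crank, x = r cosθ + √(L² − r² sin²θ), so v = −rω sinθ·[1 + r cosθ/√(L² − r² sin²θ)].
With r = 0.0732 m, L = 0.244 m, θ = 152.3°: √(L² − r² sin²θ) = 0.24162 m.
v = −0.0732·189.7·0.46484·[1 + 0.0732·-0.88539/0.24162] = -4.7221 m/s.
|v| = 4.7221 m/s = 4722.1 mm/s.

4720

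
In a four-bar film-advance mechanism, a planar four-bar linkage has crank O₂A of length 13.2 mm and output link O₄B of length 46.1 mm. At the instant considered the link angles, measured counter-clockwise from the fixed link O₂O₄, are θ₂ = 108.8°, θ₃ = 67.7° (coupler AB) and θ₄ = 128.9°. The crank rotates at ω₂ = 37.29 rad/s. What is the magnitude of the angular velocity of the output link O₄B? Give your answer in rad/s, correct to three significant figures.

ω₂ = 37.29 rad/s
Differentiating the loop-closure r₂e^{iθ₂}+r₃e^{iθ₃}=r₁+r₄e^{iθ₄} gives r₂ω₂e^{iθ₂}+r₃ω₃e^{iθ₃}=r₄ω₄e^{iθ₄}.
Eliminating the other unknown: ω₄ = r₂ω₂ sin(θ₂−θ₃) / [r₄ sin(θ₄−θ₃)].
Numerator sine = +0.65738; denominator sine = +0.87631.
Result = 0.0132·37.29·(+0.65738) / (0.0461·(+0.87631)) = +8.0098 rad/s; magnitude 8.0098 rad/s.

8.01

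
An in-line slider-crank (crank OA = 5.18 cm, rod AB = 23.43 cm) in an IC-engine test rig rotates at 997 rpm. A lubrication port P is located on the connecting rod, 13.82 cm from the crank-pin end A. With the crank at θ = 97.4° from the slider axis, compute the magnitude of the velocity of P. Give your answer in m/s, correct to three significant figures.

5.28

ω = 104.4 rad/s.  Crank-pin speed |V_A| = rω = 5.4082 m/s, perpendicular to OA.
Rod angle: sinφ = −(r/L) sinθ ⇒ φ = -12.665°; ω_rod = −rω cosθ/√(L²−r²sin²θ) = +3.047 rad/s.
V_P = V_A + ω_rod × AP, with AP = 0.1382 m along the rod.
Components: V_Px = −rω sinθ − a·ω_rod·sinφ = -5.2708 m/s;  V_Py = rω cosθ + a·ω_rod·cosφ = -0.2857 m/s.
|V_P| = √(V_Px² + V_Py²) = 5.2786 m/s.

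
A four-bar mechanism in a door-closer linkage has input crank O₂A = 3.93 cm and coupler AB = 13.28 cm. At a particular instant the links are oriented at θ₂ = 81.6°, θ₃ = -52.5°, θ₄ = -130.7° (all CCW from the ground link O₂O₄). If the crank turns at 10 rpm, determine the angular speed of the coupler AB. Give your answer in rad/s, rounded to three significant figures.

ω₂ = 1.047 rad/s (from 10 rpm).
Differentiating the loop-closure r₂e^{iθ₂}+r₃e^{iθ₃}=r₁+r₄e^{iθ₄} gives r₂ω₂e^{iθ₂}+r₃ω₃e^{iθ₃}=r₄ω₄e^{iθ₄}.
Eliminating the other unknown: ω₃ = r₂ω₂ sin(θ₄−θ₂) / [r₃ sin(θ₃−θ₄)].
Numerator sine = +0.53435; denominator sine = +0.97887.
Result = 0.0393·1.047·(+0.53435) / (0.1328·(+0.97887)) = +0.16917 rad/s; magnitude 0.16917 rad/s.

0.169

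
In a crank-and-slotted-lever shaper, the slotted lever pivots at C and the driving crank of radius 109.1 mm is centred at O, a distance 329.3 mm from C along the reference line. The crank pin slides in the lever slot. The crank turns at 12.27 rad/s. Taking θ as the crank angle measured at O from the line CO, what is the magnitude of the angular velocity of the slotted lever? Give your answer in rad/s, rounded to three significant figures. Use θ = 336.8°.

2.96

ω = 12.27 rad/s
Crank pin A relative to C: A = (d + r cosθ, r sinθ); lever angle φ = atan2(r sinθ, d + r cosθ).
Differentiating tanφ: φ̇ = rω(d cosθ + r)/(d² + r² + 2dr cosθ).
d² + r² + 2dr cosθ = |CA|² = 0.186384 m²;  d cosθ + r = +0.41177 m.
|ω_lever| = |0.1091·12.27·+0.41177| / 0.186384 = 2.9574 rad/s.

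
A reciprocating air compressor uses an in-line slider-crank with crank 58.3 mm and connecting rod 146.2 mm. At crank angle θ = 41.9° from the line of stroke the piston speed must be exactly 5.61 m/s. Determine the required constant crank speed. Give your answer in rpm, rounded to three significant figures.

For an in-line slider-crank, |v_piston| = rω|sinθ|·[1 + r cosθ/√(L² − r² sin²θ)].
With r = 0.0583 m, L = 0.1462 m, θ = 41.9°: the bracketed kinematic factor |dx/dθ| = 0.050924 m.
ω = v/|dx/dθ| = 5.61/0.050924 = 110.16 rad/s.
N = 60ω/(2π) = 1052 rpm.

1050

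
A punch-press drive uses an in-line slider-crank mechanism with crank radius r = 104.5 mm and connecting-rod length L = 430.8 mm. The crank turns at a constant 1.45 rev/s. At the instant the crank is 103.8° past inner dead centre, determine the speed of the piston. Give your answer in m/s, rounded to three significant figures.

0.870

ω = 2π·1.45 = 9.111 rad/s
For an in-line slider-crank, x = r cosθ + √(L² − r² sin²θ), so v = −rω sinθ·[1 + r cosθ/√(L² − r² sin²θ)].
With r = 0.1045 m, L = 0.4308 m, θ = 103.8°: √(L² − r² sin²θ) = 0.41868 m.
v = −0.1045·9.111·0.97113·[1 + 0.1045·-0.23853/0.41868] = -0.86953 m/s.
|v| = 0.86953 m/s.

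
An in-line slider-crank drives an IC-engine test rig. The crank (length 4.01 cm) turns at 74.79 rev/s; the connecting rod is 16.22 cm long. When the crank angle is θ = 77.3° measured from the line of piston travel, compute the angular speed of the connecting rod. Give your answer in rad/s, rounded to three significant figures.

26.3

ω = 469.9 rad/s (converted from 74.79 rev/s).
The rod makes angle φ with the slider axis where L sinφ = r sinθ; differentiating, L cosφ·φ̇ = r ω cosθ.
L cosφ = √(L² − r² sin²θ) = 0.15741 m.
|ω_rod| = r ω |cosθ| / √(L² − r² sin²θ) = 0.0401·469.9·0.21985/0.15741 = 26.318 rad/s.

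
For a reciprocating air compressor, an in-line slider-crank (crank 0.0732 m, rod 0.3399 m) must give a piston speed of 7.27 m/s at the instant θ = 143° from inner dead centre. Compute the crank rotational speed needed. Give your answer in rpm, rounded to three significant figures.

1910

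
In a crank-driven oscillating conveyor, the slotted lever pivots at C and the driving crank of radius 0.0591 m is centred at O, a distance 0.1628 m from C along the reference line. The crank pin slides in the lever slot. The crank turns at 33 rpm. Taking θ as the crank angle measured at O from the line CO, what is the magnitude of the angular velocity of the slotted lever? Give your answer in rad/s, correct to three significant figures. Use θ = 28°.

0.882

ω = 3.456 rad/s (from 33 rpm).
Crank pin A relative to C: A = (d + r cosθ, r sinθ); lever angle φ = atan2(r sinθ, d + r cosθ).
Differentiating tanφ: φ̇ = rω(d cosθ + r)/(d² + r² + 2dr cosθ).
d² + r² + 2dr cosθ = |CA|² = 0.0469872 m²;  d cosθ + r = +0.20284 m.
|ω_lever| = |0.0591·3.456·+0.20284| / 0.0469872 = 0.88168 rad/s.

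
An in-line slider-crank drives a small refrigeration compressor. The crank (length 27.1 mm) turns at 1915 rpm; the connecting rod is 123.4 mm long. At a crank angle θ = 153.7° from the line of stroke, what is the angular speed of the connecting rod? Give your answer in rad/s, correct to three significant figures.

39.7

ω = 200.5 rad/s (converted from 1915 rpm).
The rod makes angle φ with the slider axis where L sinφ = r sinθ; differentiating, L cosφ·φ̇ = r ω cosθ.
L cosφ = √(L² − r² sin²θ) = 0.12281 m.
|ω_rod| = r ω |cosθ| / √(L² − r² sin²θ) = 0.0271·200.5·0.89649/0.12281 = 39.67 rad/s.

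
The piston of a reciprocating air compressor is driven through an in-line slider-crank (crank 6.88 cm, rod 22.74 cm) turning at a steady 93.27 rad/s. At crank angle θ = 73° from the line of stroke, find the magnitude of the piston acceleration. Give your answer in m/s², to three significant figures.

ω = 93.27 rad/s
x(θ) = r cosθ + √(L² − r² sin²θ); with ω constant, a = ω²·d²x/dθ².
d²x/dθ² = −r cosθ − r²(cos2θ)/√u − r⁴ sin²2θ/(4u^{3/2}),  u = L² − r² sin²θ = 0.0473819 m².
Substituting r = 0.0688 m, L = 0.2274 m, θ = 73°: d²x/dθ² = -0.0022571 m.
a = ω²·d²x/dθ² = (93.27)²·(-0.0022571) = -19.635 m/s²;  |a| = 19.635 m/s².

19.6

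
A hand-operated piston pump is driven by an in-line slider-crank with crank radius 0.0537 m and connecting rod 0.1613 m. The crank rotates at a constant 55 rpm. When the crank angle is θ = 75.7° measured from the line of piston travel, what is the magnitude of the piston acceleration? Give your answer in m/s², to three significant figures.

ω = 2π·55/60 = 5.76 rad/s
x(θ) = r cosθ + √(L² − r² sin²θ); with ω constant, a = ω²·d²x/dθ².
d²x/dθ² = −r cosθ − r²(cos2θ)/√u − r⁴ sin²2θ/(4u^{3/2}),  u = L² − r² sin²θ = 0.0233099 m².
Substituting r = 0.0537 m, L = 0.1613 m, θ = 75.7°: d²x/dθ² = +0.0031853 m.
a = ω²·d²x/dθ² = (5.76)²·(+0.0031853) = +0.10567 m/s²;  |a| = 0.10567 m/s².

0.106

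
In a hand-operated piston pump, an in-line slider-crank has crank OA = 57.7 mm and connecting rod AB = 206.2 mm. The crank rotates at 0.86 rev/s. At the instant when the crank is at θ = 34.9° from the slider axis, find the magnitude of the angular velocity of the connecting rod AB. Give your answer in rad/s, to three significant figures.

ω = 5.404 rad/s (converted from 0.86 rev/s).
The rod makes angle φ with the slider axis where L sinφ = r sinθ; differentiating, L cosφ·φ̇ = r ω cosθ.
L cosφ = √(L² − r² sin²θ) = 0.20354 m.
|ω_rod| = r ω |cosθ| / √(L² − r² sin²θ) = 0.0577·5.404·0.82015/0.20354 = 1.2563 rad/s.

1.26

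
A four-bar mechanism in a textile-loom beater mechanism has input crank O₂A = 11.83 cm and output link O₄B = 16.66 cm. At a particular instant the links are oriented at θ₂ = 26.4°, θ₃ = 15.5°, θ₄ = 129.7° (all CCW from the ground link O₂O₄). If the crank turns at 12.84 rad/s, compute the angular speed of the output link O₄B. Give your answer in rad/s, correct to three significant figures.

ω₂ = 12.84 rad/s
Differentiating the loop-closure r₂e^{iθ₂}+r₃e^{iθ₃}=r₁+r₄e^{iθ₄} gives r₂ω₂e^{iθ₂}+r₃ω₃e^{iθ₃}=r₄ω₄e^{iθ₄}.
Eliminating the other unknown: ω₄ = r₂ω₂ sin(θ₂−θ₃) / [r₄ sin(θ₄−θ₃)].
Numerator sine = +0.18910; denominator sine = +0.91212.
Result = 0.1183·12.84·(+0.18910) / (0.1666·(+0.91212)) = +1.8902 rad/s; magnitude 1.8902 rad/s.

1.89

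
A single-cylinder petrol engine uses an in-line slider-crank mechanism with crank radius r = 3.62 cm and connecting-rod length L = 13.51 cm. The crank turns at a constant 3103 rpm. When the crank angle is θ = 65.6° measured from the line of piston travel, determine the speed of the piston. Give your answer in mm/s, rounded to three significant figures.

ω = 2π·3103/60 = 324.9 rad/s
For an in-line slider-crank, x = r cosθ + √(L² − r² sin²θ), so v = −rω sinθ·[1 + r cosθ/√(L² − r² sin²θ)].
With r = 0.0362 m, L = 0.1351 m, θ = 65.6°: √(L² − r² sin²θ) = 0.13102 m.
v = −0.0362·324.9·0.91068·[1 + 0.0362·0.41310/0.13102] = -11.935 m/s.
|v| = 11.935 m/s = 11935 mm/s.

11900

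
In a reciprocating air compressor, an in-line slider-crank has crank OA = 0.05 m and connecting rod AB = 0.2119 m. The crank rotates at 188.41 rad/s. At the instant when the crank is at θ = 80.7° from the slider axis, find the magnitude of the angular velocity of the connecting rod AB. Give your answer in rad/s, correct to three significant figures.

ω = 188.4 rad/s
The rod makes angle φ with the slider axis where L sinφ = r sinθ; differentiating, L cosφ·φ̇ = r ω cosθ.
L cosφ = √(L² − r² sin²θ) = 0.20607 m.
|ω_rod| = r ω |cosθ| / √(L² − r² sin²θ) = 0.05·188.4·0.16160/0.20607 = 7.3875 rad/s.

7.39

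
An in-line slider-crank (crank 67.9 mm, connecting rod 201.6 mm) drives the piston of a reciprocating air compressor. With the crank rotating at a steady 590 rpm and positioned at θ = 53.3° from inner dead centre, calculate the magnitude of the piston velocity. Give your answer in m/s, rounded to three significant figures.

ω = 2π·590/60 = 61.78 rad/s
For an in-line slider-crank, x = r cosθ + √(L² − r² sin²θ), so v = −rω sinθ·[1 + r cosθ/√(L² − r² sin²θ)].
With r = 0.0679 m, L = 0.2016 m, θ = 53.3°: √(L² − r² sin²θ) = 0.19411 m.
v = −0.0679·61.78·0.80178·[1 + 0.0679·0.59763/0.19411] = -4.0668 m/s.
|v| = 4.0668 m/s.

4.07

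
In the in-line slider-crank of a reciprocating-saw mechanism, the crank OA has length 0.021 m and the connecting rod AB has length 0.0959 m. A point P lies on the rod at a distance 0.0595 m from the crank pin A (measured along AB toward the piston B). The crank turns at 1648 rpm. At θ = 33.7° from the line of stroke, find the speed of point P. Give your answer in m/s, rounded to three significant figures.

ω = 172.6 rad/s.  Crank-pin speed |V_A| = rω = 3.6241 m/s, perpendicular to OA.
Rod angle: sinφ = −(r/L) sinθ ⇒ φ = -6.979°; ω_rod = −rω cosθ/√(L²−r²sin²θ) = -31.675 rad/s.
V_P = V_A + ω_rod × AP, with AP = 0.0595 m along the rod.
Components: V_Px = −rω sinθ − a·ω_rod·sinφ = -2.2398 m/s;  V_Py = rω cosθ + a·ω_rod·cosφ = +1.1444 m/s.
|V_P| = √(V_Px² + V_Py²) = 2.5153 m/s.

2.52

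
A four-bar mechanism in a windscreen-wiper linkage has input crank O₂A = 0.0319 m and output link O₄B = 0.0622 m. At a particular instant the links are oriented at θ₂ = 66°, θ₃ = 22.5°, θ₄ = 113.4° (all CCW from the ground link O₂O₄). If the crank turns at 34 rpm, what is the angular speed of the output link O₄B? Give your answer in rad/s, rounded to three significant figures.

ω₂ = 3.56 rad/s (from 34 rpm).
Differentiating the loop-closure r₂e^{iθ₂}+r₃e^{iθ₃}=r₁+r₄e^{iθ₄} gives r₂ω₂e^{iθ₂}+r₃ω₃e^{iθ₃}=r₄ω₄e^{iθ₄}.
Eliminating the other unknown: ω₄ = r₂ω₂ sin(θ₂−θ₃) / [r₄ sin(θ₄−θ₃)].
Numerator sine = +0.68835; denominator sine = +0.99988.
Result = 0.0319·3.56·(+0.68835) / (0.0622·(+0.99988)) = +1.2571 rad/s; magnitude 1.2571 rad/s.

1.26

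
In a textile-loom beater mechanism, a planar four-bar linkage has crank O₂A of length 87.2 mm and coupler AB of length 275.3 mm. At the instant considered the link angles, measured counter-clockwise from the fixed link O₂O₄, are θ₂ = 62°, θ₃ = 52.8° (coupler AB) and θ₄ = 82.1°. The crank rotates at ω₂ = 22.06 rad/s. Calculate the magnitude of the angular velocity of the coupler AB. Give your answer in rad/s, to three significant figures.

ω₂ = 22.06 rad/s
Differentiating the loop-closure r₂e^{iθ₂}+r₃e^{iθ₃}=r₁+r₄e^{iθ₄} gives r₂ω₂e^{iθ₂}+r₃ω₃e^{iθ₃}=r₄ω₄e^{iθ₄}.
Eliminating the other unknown: ω₃ = r₂ω₂ sin(θ₄−θ₂) / [r₃ sin(θ₃−θ₄)].
Numerator sine = +0.34366; denominator sine = -0.48938.
Result = 0.0872·22.06·(+0.34366) / (0.2753·(-0.48938)) = -4.9068 rad/s; magnitude 4.9068 rad/s.

4.91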